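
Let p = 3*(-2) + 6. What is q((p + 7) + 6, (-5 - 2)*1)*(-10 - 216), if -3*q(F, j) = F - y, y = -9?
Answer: 4972/3 ≈ 1657.3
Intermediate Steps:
p = 0 (p = -6 + 6 = 0)
q(F, j) = -3 - F/3 (q(F, j) = -(F - 1*(-9))/3 = -(F + 9)/3 = -(9 + F)/3 = -3 - F/3)
q((p + 7) + 6, (-5 - 2)*1)*(-10 - 216) = (-3 - ((0 + 7) + 6)/3)*(-10 - 216) = (-3 - (7 + 6)/3)*(-226) = (-3 - ⅓*13)*(-226) = (-3 - 13/3)*(-226) = -22/3*(-226) = 4972/3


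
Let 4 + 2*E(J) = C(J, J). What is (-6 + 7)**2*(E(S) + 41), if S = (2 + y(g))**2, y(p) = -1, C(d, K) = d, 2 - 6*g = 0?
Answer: 79/2 ≈ 39.500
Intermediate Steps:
g = 1/3 (g = 1/3 - 1/6*0 = 1/3 + 0 = 1/3 ≈ 0.33333)
S = 1 (S = (2 - 1)**2 = 1**2 = 1)
E(J) = -2 + J/2
(-6 + 7)**2*(E(S) + 41) = (-6 + 7)**2*((-2 + (1/2)*1) + 41) = 1**2*((-2 + 1/2) + 41) = 1*(-3/2 + 41) = 1*(79/2) = 79/2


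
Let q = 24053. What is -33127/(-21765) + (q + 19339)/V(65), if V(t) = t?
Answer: 189316027/282945 ≈ 669.09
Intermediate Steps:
-33127/(-21765) + (q + 19339)/V(65) = -33127/(-21765) + (24053 + 19339)/65 = -33127*(-1/21765) + 43392*(1/65) = 33127/21765 + 43392/65 = 189316027/282945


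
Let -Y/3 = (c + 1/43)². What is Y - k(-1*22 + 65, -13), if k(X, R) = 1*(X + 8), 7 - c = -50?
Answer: -18131211/1849 ≈ -9806.0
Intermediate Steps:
c = 57 (c = 7 - 1*(-50) = 7 + 50 = 57)
k(X, R) = 8 + X (k(X, R) = 1*(8 + X) = 8 + X)
Y = -18036912/1849 (Y = -3*(57 + 1/43)² = -3*(2452/43)² = -3*6012304/1849 = -18036912/1849 ≈ -9755.0)
Y - k(-1*22 + 65, -13) = -18036912/1849 - (8 + (-1*22 + 65)) = -18036912/1849 - (8 + (-22 + 65)) = -18036912/1849 - (8 + 43) = -18036912/1849 - 1*51 = -18036912/1849 - 51 = -18131211/1849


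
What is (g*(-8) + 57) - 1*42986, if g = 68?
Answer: -43473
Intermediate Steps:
(g*(-8) + 57) - 1*42986 = (68*(-8) + 57) - 1*42986 = (-544 + 57) - 42986 = -487 - 42986 = -43473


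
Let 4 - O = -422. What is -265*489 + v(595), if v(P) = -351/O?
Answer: -18401187/142 ≈ -1.2959e+5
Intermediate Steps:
O = 426 (O = 4 - 1*(-422) = 4 + 422 = 426)
v(P) = -117/142 (v(P) = -351/426 = -351*1/426 = -117/142)
-265*489 + v(595) = -265*489 - 117/142 = -129585 - 117/142 = -18401187/142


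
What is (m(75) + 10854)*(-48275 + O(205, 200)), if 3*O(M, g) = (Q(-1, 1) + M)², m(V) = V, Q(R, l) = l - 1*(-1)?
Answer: -371498568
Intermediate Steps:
Q(R, l) = 1 + l (Q(R, l) = l + 1 = 1 + l)
O(M, g) = (2 + M)²/3 (O(M, g) = ((1 + 1) + M)²/3 = (2 + M)²/3)
(m(75) + 10854)*(-48275 + O(205, 200)) = (75 + 10854)*(-48275 + (2 + 205)²/3) = 10929*(-48275 + (⅓)*207²) = 10929*(-48275 + (⅓)*42849) = 10929*(-48275 + 14283) = 10929*(-33992) = -371498568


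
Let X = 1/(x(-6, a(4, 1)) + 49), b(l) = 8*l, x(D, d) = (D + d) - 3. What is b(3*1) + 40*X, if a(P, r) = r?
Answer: 1024/41 ≈ 24.976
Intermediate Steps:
x(D, d) = -3 + D + d
X = 1/41 (X = 1/((-3 - 6 + 1) + 49) = 1/(-8 + 49) = 1/41 ≈ 0.024390)
b(3*1) + 40*X = 8*(3*1) + 40*(1/41) = 8*3 + 40/41 = 24 + 40/41 = 1024/41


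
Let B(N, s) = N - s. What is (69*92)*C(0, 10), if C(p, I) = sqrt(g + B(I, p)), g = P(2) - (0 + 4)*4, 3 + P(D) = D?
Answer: 6348*I*sqrt(7) ≈ 16795.0*I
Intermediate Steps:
P(D) = -3 + D
g = -17 (g = (-3 + 2) - (0 + 4)*4 = -1 - 4*4 = -1 - 1*16 = -1 - 16 = -17)
C(p, I) = sqrt(-17 + I - p) (C(p, I) = sqrt(-17 + (I - p)) = sqrt(-17 + I - p))
(69*92)*C(0, 10) = (69*92)*sqrt(-17 + 10 - 1*0) = 6348*sqrt(-17 + 10 + 0) = 6348*sqrt(-7) = 6348*(I*sqrt(7)) = 6348*I*sqrt(7)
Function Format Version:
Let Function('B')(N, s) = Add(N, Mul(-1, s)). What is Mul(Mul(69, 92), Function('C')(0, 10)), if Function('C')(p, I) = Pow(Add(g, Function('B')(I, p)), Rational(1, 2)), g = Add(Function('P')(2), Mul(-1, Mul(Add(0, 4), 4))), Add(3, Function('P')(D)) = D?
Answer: Mul(6348, I, Pow(7, Rational(1, 2))) ≈ Mul(16795., I)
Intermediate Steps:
Function('P')(D) = Add(-3, D)
g = -17 (g = Add(Add(-3, 2), Mul(-1, Mul(Add(0, 4), 4))) = Add(-1, Mul(-1, Mul(4, 4))) = Add(-1, Mul(-1, 16)) = Add(-1, -16) = -17)
Function('C')(p, I) = Pow(Add(-17, I, Mul(-1, p)), Rational(1, 2)) (Function('C')(p, I) = Pow(Add(-17, Add(I, Mul(-1, p))), Rational(1, 2)) = Pow(Add(-17, I, Mul(-1, p)), Rational(1, 2)))
Mul(Mul(69, 92), Function('C')(0, 10)) = Mul(Mul(69, 92), Pow(Add(-17, 10, Mul(-1, 0)), Rational(1, 2))) = Mul(6348, Pow(Add(-17, 10, 0), Rational(1, 2))) = Mul(6348, Pow(-7, Rational(1, 2))) = Mul(6348, Mul(I, Pow(7, Rational(1, 2)))) = Mul(6348, I, Pow(7, Rational(1, 2)))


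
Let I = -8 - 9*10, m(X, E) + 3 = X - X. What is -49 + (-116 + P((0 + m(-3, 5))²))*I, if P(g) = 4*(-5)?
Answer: 13279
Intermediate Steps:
m(X, E) = -3 (m(X, E) = -3 + (X - X) = -3 + 0 = -3)
P(g) = -20
I = -98 (I = -8 - 90 = -98)
-49 + (-116 + P((0 + m(-3, 5))²))*I = -49 + (-116 - 20)*(-98) = -49 - 136*(-98) = -49 + 13328 = 13279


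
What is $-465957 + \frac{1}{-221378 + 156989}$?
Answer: $- \frac{30002505274}{64389} \approx -4.6596 \cdot 10^{5}$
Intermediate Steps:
$-465957 + \frac{1}{-221378 + 156989} = -465957 + \frac{1}{-64389} = -465957 - \frac{1}{64389} = - \frac{30002505274}{64389}$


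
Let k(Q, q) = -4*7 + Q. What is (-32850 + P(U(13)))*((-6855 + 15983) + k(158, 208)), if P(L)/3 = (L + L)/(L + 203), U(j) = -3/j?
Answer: -200418614361/659 ≈ -3.0413e+8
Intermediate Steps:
k(Q, q) = -28 + Q
P(L) = 6*L/(203 + L) (P(L) = 3*((L + L)/(L + 203)) = 3*((2*L)/(203 + L)) = 3*(2*L/(203 + L)) = 6*L/(203 + L))
(-32850 + P(U(13)))*((-6855 + 15983) + k(158, 208)) = (-32850 + 6*(-3/13)/(203 - 3/13))*((-6855 + 15983) + (-28 + 158)) = (-32850 + 6*(-3*1/13)/(203 - 3*1/13))*(9128 + 130) = (-32850 + 6*(-3/13)/(203 - 3/13))*9258 = (-32850 + 6*(-3/13)/(2636/13))*9258 = (-32850 + 6*(-3/13)*(13/2636))*9258 = (-32850 - 9/1318)*9258 = -43296309/1318*9258 = -200418614361/659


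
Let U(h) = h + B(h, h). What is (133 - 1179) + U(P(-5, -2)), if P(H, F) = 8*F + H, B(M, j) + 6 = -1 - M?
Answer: -1053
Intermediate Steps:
B(M, j) = -7 - M (B(M, j) = -6 + (-1 - M) = -7 - M)
P(H, F) = H + 8*F
U(h) = -7 (U(h) = h + (-7 - h) = -7)
(133 - 1179) + U(P(-5, -2)) = (133 - 1179) - 7 = -1046 - 7 = -1053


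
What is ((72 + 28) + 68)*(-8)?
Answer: -1344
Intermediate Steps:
((72 + 28) + 68)*(-8) = (100 + 68)*(-8) = 168*(-8) = -1344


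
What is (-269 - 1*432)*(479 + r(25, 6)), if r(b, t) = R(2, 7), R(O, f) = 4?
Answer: -338583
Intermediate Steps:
r(b, t) = 4
(-269 - 1*432)*(479 + r(25, 6)) = (-269 - 1*432)*(479 + 4) = (-269 - 432)*483 = -701*483 = -338583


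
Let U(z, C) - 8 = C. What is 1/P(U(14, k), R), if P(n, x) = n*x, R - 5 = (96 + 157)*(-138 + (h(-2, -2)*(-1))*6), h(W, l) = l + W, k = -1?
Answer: -1/201859 ≈ -4.9540e-6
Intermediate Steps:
U(z, C) = 8 + C
h(W, l) = W + l
R = -28837 (R = 5 + (96 + 157)*(-138 + ((-2 - 2)*(-1))*6) = 5 + 253*(-138 - 4*(-1)*6) = 5 + 253*(-138 + 4*6) = 5 + 253*(-138 + 24) = 5 + 253*(-114) = 5 - 28842 = -28837)
1/P(U(14, k), R) = 1/((8 - 1)*(-28837)) = 1/(7*(-28837)) = 1/(-201859) = -1/201859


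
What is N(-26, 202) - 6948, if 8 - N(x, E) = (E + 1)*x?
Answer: -1662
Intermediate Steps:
N(x, E) = 8 - x*(1 + E) (N(x, E) = 8 - (E + 1)*x = 8 - (1 + E)*x = 8 - x*(1 + E))
N(-26, 202) - 6948 = (8 - 1*(-26) - 1*202*(-26)) - 6948 = (8 + 26 + 5252) - 6948 = 5286 - 6948 = -1662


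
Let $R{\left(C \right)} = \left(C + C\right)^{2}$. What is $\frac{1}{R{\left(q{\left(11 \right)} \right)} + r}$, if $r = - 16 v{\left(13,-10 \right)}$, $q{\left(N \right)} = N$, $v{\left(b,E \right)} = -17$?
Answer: $\frac{1}{756} \approx 0.0013228$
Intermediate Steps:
$R{\left(C \right)} = 4 C^{2}$ ($R{\left(C \right)} = \left(2 C\right)^{2} = 4 C^{2}$)
$r = 272$ ($r = \left(-16\right) \left(-17\right) = 272$)
$\frac{1}{R{\left(q{\left(11 \right)} \right)} + r} = \frac{1}{4 \cdot 11^{2} + 272} = \frac{1}{4 \cdot 121 + 272} = \frac{1}{484 + 272} = \frac{1}{756}$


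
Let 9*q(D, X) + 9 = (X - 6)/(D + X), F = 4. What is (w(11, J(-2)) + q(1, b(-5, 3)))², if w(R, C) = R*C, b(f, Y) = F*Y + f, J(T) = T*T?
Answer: 9591409/5184 ≈ 1850.2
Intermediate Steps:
J(T) = T²
b(f, Y) = f + 4*Y (b(f, Y) = 4*Y + f = f + 4*Y)
q(D, X) = -1 + (-6 + X)/(9*(D + X)) (q(D, X) = -1 + ((X - 6)/(D + X))/9 = -1 + ((-6 + X)/(D + X))/9 = -1 + (-6 + X)/(9*(D + X)))
w(R, C) = C*R
(w(11, J(-2)) + q(1, b(-5, 3)))² = ((-2)²*11 + (-⅔ - 1*1 - 8*(-5 + 4*3)/9)/(1 + (-5 + 4*3)))² = (4*11 + (-⅔ - 1 - 8*(-5 + 12)/9)/(1 + (-5 + 12)))² = (44 + (-⅔ - 1 - 8/9*7)/(1 + 7))² = (44 + (-⅔ - 1 - 56/9)/8)² = (44 + (⅛)*(-71/9))² = (44 - 71/72)² = (3097/72)² = 9591409/5184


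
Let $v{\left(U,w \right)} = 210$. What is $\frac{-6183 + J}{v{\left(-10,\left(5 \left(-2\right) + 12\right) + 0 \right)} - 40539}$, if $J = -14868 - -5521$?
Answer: $\frac{15530}{40329} \approx 0.38508$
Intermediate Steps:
$J = -9347$ ($J = -14868 + 5521 = -9347$)
$\frac{-6183 + J}{v{\left(-10,\left(5 \left(-2\right) + 12\right) + 0 \right)} - 40539} = \frac{-6183 - 9347}{210 - 40539} = - \frac{15530}{-40329} = \left(-15530\right) \left(- \frac{1}{40329}\right) = \frac{15530}{40329}$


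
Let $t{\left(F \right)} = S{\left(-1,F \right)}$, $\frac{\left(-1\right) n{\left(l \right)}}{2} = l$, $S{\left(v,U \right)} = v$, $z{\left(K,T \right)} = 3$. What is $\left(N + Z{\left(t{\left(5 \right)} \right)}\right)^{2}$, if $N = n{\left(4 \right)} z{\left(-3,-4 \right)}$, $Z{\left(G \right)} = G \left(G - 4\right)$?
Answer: $361$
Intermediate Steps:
$n{\left(l \right)} = - 2 l$
$t{\left(F \right)} = -1$
$Z{\left(G \right)} = G \left(-4 + G\right)$
$N = -24$ ($N = \left(-2\right) 4 \cdot 3 = \left(-8\right) 3 = -24$)
$\left(N + Z{\left(t{\left(5 \right)} \right)}\right)^{2} = \left(-24 - \left(-4 - 1\right)\right)^{2} = \left(-24 - -5\right)^{2} = \left(-24 + 5\right)^{2} = \left(-19\right)^{2} = 361$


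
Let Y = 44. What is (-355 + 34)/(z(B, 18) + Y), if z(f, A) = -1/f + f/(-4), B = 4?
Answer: -428/57 ≈ -7.5088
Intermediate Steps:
z(f, A) = -1/f - f/4 (z(f, A) = -1/f + f*(-¼) = -1/f - f/4)
(-355 + 34)/(z(B, 18) + Y) = (-355 + 34)/((-1/4 - ¼*4) + 44) = -321/((-1*¼ - 1) + 44) = -321/((-¼ - 1) + 44) = -321/(-5/4 + 44) = -321/171/4 = -321*4/171 = -428/57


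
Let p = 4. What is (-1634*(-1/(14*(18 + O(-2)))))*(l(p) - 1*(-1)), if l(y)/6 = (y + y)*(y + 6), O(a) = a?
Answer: 392977/112 ≈ 3508.7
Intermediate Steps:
l(y) = 12*y*(6 + y) (l(y) = 6*((y + y)*(y + 6)) = 6*((2*y)*(6 + y)) = 6*(2*y*(6 + y)) = 12*y*(6 + y))
(-1634*(-1/(14*(18 + O(-2)))))*(l(p) - 1*(-1)) = (-1634*(-1/(14*(18 - 2))))*(12*4*(6 + 4) - 1*(-1)) = (-1634/(16*(-14)))*(12*4*10 + 1) = (-1634/(-224))*(480 + 1) = -1634*(-1/224)*481 = (817/112)*481 = 392977/112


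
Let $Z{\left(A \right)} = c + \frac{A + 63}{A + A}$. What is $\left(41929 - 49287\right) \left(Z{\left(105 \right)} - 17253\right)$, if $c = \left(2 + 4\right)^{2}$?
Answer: $\frac{633383998}{5} \approx 1.2668 \cdot 10^{8}$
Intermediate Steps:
$c = 36$ ($c = 6^{2} = 36$)
$Z{\left(A \right)} = 36 + \frac{63 + A}{2 A}$ ($Z{\left(A \right)} = 36 + \frac{A + 63}{A + A} = 36 + \frac{63 + A}{2 A}$)
$\left(41929 - 49287\right) \left(Z{\left(105 \right)} - 17253\right) = \left(41929 - 49287\right) \left(\frac{63 + 73 \cdot 105}{2 \cdot 105} - 17253\right) = - 7358 \left(\frac{1}{2} \cdot \frac{1}{105} \left(63 + 7665\right) - 17253\right) = - 7358 \left(\frac{1}{2} \cdot \frac{1}{105} \cdot 7728 - 17253\right) = - 7358 \left(\frac{184}{5} - 17253\right) = \left(-7358\right) \left(- \frac{86081}{5}\right) = \frac{633383998}{5}$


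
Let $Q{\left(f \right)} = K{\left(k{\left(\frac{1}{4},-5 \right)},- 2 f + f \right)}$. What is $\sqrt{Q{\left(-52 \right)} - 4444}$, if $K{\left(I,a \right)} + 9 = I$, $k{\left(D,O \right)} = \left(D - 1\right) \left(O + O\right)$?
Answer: $\frac{i \sqrt{17782}}{2} \approx 66.675 i$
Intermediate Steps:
$k{\left(D,O \right)} = 2 O \left(-1 + D\right)$ ($k{\left(D,O \right)} = \left(-1 + D\right) 2 O = 2 O \left(-1 + D\right)$)
$K{\left(I,a \right)} = -9 + I$
$Q{\left(f \right)} = - \frac{3}{2}$ ($Q{\left(f \right)} = -9 + 2 \left(-5\right) \left(-1 + \frac{1}{4}\right) = -9 + 2 \left(-5\right) \left(- \frac{3}{4}\right) = -9 + \frac{15}{2} = - \frac{3}{2}$)
$\sqrt{Q{\left(-52 \right)} - 4444} = \sqrt{- \frac{3}{2} - 4444} = \sqrt{- \frac{8891}{2}} = \frac{i \sqrt{17782}}{2}$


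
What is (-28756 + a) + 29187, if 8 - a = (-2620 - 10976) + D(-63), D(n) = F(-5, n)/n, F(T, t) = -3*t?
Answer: 14038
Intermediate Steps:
D(n) = -3 (D(n) = (-3*n)/n = -3)
a = 13607 (a = 8 - ((-2620 - 10976) - 3) = 8 - (-13596 - 3) = 8 - 1*(-13599) = 8 + 13599 = 13607)
(-28756 + a) + 29187 = (-28756 + 13607) + 29187 = -15149 + 29187 = 14038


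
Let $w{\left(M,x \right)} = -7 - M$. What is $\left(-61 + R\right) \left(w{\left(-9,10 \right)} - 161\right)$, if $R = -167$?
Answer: $36252$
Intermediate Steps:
$\left(-61 + R\right) \left(w{\left(-9,10 \right)} - 161\right) = \left(-61 - 167\right) \left(\left(-7 - -9\right) - 161\right) = - 228 \left(\left(-7 + 9\right) - 161\right) = - 228 \left(2 - 161\right) = \left(-228\right) \left(-159\right) = 36252$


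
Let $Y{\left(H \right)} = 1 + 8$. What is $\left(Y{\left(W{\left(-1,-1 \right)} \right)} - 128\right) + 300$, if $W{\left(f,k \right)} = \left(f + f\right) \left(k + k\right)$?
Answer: $181$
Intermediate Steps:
$W{\left(f,k \right)} = 4 f k$ ($W{\left(f,k \right)} = 2 f 2 k = 4 f k$)
$Y{\left(H \right)} = 9$
$\left(Y{\left(W{\left(-1,-1 \right)} \right)} - 128\right) + 300 = \left(9 - 128\right) + 300 = -119 + 300 = 181$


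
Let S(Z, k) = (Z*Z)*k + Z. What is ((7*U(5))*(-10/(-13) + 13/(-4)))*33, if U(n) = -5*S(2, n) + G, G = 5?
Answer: 3128895/52 ≈ 60171.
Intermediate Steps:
S(Z, k) = Z + k*Z² (S(Z, k) = Z²*k + Z = k*Z² + Z = Z + k*Z²)
U(n) = -5 - 20*n (U(n) = -10*(1 + 2*n) + 5 = -5*(2 + 4*n) + 5 = (-10 - 20*n) + 5 = -5 - 20*n)
((7*U(5))*(-10/(-13) + 13/(-4)))*33 = ((7*(-5 - 20*5))*(-10/(-13) + 13/(-4)))*33 = ((7*(-5 - 100))*(-10*(-1/13) + 13*(-¼)))*33 = ((7*(-105))*(10/13 - 13/4))*33 = -735*(-129/52)*33 = (94815/52)*33 = 3128895/52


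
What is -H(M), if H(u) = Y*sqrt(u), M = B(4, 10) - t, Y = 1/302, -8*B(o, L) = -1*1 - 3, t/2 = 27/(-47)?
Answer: -sqrt(14570)/28388 ≈ -0.0042520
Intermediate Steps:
t = -54/47 (t = 2*(27/(-47)) = 2*(27*(-1/47)) = 2*(-27/47) = -54/47 ≈ -1.1489)
B(o, L) = 1/2 (B(o, L) = -(-1*1 - 3)/8 = -(-1 - 3)/8 = -1/8*(-4) = 1/2)
Y = 1/302 ≈ 0.0033113
M = 155/94 (M = 1/2 - 1*(-54/47) = 1/2 + 54/47 = 155/94 ≈ 1.6489)
H(u) = sqrt(u)/302
-H(M) = -sqrt(155/94)/302 = -sqrt(14570)/94/302 = -sqrt(14570)/28388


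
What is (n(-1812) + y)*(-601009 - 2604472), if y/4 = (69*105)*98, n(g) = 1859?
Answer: -9109653248419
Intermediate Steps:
y = 2840040 (y = 4*((69*105)*98) = 4*(7245*98) = 4*710010 = 2840040)
(n(-1812) + y)*(-601009 - 2604472) = (1859 + 2840040)*(-601009 - 2604472) = 2841899*(-3205481) = -9109653248419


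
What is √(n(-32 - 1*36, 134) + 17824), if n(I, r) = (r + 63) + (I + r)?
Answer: √18087 ≈ 134.49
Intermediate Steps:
n(I, r) = 63 + I + 2*r (n(I, r) = (63 + r) + (I + r) = 63 + I + 2*r)
√(n(-32 - 1*36, 134) + 17824) = √((63 + (-32 - 1*36) + 2*134) + 17824) = √((63 + (-32 - 36) + 268) + 17824) = √((63 - 68 + 268) + 17824) = √(263 + 17824) = √18087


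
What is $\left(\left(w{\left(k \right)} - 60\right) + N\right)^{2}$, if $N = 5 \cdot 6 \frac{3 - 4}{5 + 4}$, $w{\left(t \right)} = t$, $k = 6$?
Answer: $\frac{29584}{9} \approx 3287.1$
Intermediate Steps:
$N = - \frac{10}{3}$ ($N = 30 \left(- \frac{1}{9}\right) = - \frac{10}{3} \approx -3.3333$)
$\left(\left(w{\left(k \right)} - 60\right) + N\right)^{2} = \left(\left(6 - 60\right) - \frac{10}{3}\right)^{2} = \left(-54 - \frac{10}{3}\right)^{2} = \left(- \frac{172}{3}\right)^{2} = \frac{29584}{9}$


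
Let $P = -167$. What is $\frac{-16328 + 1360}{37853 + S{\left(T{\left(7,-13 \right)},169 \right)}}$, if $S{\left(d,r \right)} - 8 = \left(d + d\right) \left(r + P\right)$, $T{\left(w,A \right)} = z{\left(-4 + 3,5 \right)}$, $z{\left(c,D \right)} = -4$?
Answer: $- \frac{14968}{37845} \approx -0.39551$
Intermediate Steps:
$T{\left(w,A \right)} = -4$
$S{\left(d,r \right)} = 8 + 2 d \left(-167 + r\right)$ ($S{\left(d,r \right)} = 8 + \left(d + d\right) \left(r - 167\right) = 8 + 2 d \left(-167 + r\right)$)
$\frac{-16328 + 1360}{37853 + S{\left(T{\left(7,-13 \right)},169 \right)}} = \frac{-16328 + 1360}{37853 + \left(8 - -1336 + 2 \left(-4\right) 169\right)} = - \frac{14968}{37853 + \left(8 + 1336 - 1352\right)} = - \frac{14968}{37853 - 8} = - \frac{14968}{37845}$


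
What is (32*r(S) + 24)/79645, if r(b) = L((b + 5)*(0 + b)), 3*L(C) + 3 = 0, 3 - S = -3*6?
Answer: -8/79645 ≈ -0.00010045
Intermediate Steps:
S = 21 (S = 3 - (-3)*6 = 3 - 1*(-18) = 3 + 18 = 21)
L(C) = -1 (L(C) = -1 + (⅓)*0 = -1 + 0 = -1)
r(b) = -1
(32*r(S) + 24)/79645 = (32*(-1) + 24)/79645 = (-32 + 24)*(1/79645) = -8*1/79645 = -8/79645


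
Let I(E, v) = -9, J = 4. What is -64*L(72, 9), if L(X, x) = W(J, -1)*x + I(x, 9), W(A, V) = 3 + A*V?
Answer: 1152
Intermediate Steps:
L(X, x) = -9 - x (L(X, x) = (3 + 4*(-1))*x - 9 = (3 - 4)*x - 9 = -x - 9 = -9 - x)
-64*L(72, 9) = -64*(-9 - 1*9) = -64*(-9 - 9) = -64*(-18) = 1152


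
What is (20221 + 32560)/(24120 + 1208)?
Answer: 52781/25328 ≈ 2.0839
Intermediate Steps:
(20221 + 32560)/(24120 + 1208) = 52781/25328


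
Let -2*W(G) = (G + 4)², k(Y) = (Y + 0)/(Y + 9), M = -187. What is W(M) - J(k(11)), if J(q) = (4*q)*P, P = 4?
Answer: -167533/10 ≈ -16753.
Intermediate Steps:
k(Y) = Y/(9 + Y)
W(G) = -(4 + G)²/2 (W(G) = -(G + 4)²/2 = -(4 + G)²/2)
J(q) = 16*q (J(q) = (4*q)*4 = 16*q)
W(M) - J(k(11)) = -(4 - 187)²/2 - 16*11/(9 + 11) = -½*(-183)² - 16*11/20 = -½*33489 - 16*11*(1/20) = -33489/2 - 16*11/20 = -33489/2 - 1*44/5 = -33489/2 - 44/5 = -167533/10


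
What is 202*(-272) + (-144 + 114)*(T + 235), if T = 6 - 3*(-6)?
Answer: -62714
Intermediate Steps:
T = 24 (T = 6 + 18 = 24)
202*(-272) + (-144 + 114)*(T + 235) = 202*(-272) + (-144 + 114)*(24 + 235) = -54944 - 30*259 = -54944 - 7770 = -62714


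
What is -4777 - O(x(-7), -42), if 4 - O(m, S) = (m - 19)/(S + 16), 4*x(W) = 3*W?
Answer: -497127/104 ≈ -4780.1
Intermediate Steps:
x(W) = 3*W/4 (x(W) = (3*W)/4 = 3*W/4)
O(m, S) = 4 - (-19 + m)/(16 + S) (O(m, S) = 4 - (m - 19)/(S + 16) = 4 - (-19 + m)/(16 + S))
-4777 - O(x(-7), -42) = -4777 - (83 - 3*(-7)/4 + 4*(-42))/(16 - 42) = -4777 - (83 - 1*(-21/4) - 168)/(-26) = -4777 - (-1)*(83 + 21/4 - 168)/26 = -4777 - (-1)*(-319)/(26*4) = -4777 - 1*319/104 = -4777 - 319/104 = -497127/104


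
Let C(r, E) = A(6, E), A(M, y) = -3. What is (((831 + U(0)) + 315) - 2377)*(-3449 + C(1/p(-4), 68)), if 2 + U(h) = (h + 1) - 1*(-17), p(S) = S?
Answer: 4194180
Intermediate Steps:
C(r, E) = -3
U(h) = 16 + h (U(h) = -2 + ((h + 1) - 1*(-17)) = -2 + ((1 + h) + 17) = -2 + (18 + h) = 16 + h)
(((831 + U(0)) + 315) - 2377)*(-3449 + C(1/p(-4), 68)) = (((831 + (16 + 0)) + 315) - 2377)*(-3449 - 3) = (((831 + 16) + 315) - 2377)*(-3452) = ((847 + 315) - 2377)*(-3452) = (1162 - 2377)*(-3452) = -1215*(-3452) = 4194180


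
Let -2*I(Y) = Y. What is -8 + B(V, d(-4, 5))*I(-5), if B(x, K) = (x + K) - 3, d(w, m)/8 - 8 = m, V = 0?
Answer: 489/2 ≈ 244.50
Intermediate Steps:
I(Y) = -Y/2
d(w, m) = 64 + 8*m
B(x, K) = -3 + K + x (B(x, K) = (K + x) - 3 = -3 + K + x)
-8 + B(V, d(-4, 5))*I(-5) = -8 + (-3 + (64 + 8*5) + 0)*(-½*(-5)) = -8 + (-3 + (64 + 40) + 0)*(5/2) = -8 + (-3 + 104 + 0)*(5/2) = -8 + 101*(5/2) = -8 + 505/2 = 489/2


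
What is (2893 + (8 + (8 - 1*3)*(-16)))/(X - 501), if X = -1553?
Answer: -217/158 ≈ -1.3734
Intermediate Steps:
(2893 + (8 + (8 - 1*3)*(-16)))/(X - 501) = (2893 + (8 + (8 - 1*3)*(-16)))/(-1553 - 501) = (2893 + (8 + (8 - 3)*(-16)))/(-2054) = (2893 + (8 + 5*(-16)))*(-1/2054) = (2893 + (8 - 80))*(-1/2054) = (2893 - 72)*(-1/2054) = 2821*(-1/2054) = -217/158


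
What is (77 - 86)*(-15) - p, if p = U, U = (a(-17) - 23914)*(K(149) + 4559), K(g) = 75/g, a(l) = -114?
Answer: 16323826363/149 ≈ 1.0956e+8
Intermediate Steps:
U = -16323806248/149 (U = (-114 - 23914)*(75/149 + 4559) = -24028*(75*(1/149) + 4559) = -24028*(75/149 + 4559) = -24028*679366/149 = -16323806248/149 ≈ -1.0956e+8)
p = -16323806248/149 ≈ -1.0956e+8
(77 - 86)*(-15) - p = (77 - 86)*(-15) - 1*(-16323806248/149) = -9*(-15) + 16323806248/149 = 135 + 16323806248/149 = 16323826363/149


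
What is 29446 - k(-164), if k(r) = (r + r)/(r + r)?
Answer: 29445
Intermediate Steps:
k(r) = 1 (k(r) = (2*r)/((2*r)) = (2*r)*(1/(2*r)) = 1)
29446 - k(-164) = 29446 - 1*1 = 29446 - 1 = 29445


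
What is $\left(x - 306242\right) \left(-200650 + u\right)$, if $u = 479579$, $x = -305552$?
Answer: $-170647088626$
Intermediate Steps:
$\left(x - 306242\right) \left(-200650 + u\right) = \left(-305552 - 306242\right) \left(-200650 + 479579\right) = \left(-611794\right) 278929 = -170647088626$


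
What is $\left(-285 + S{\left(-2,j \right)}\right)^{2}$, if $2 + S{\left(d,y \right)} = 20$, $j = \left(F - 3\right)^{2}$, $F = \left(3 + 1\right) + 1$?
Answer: $71289$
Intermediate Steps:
$F = 5$ ($F = 4 + 1 = 5$)
$j = 4$ ($j = \left(5 - 3\right)^{2} = 2^{2} = 4$)
$S{\left(d,y \right)} = 18$ ($S{\left(d,y \right)} = -2 + 20 = 18$)
$\left(-285 + S{\left(-2,j \right)}\right)^{2} = \left(-285 + 18\right)^{2} = \left(-267\right)^{2} = 71289$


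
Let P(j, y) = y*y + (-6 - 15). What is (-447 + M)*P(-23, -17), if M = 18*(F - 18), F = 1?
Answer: -201804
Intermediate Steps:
P(j, y) = -21 + y² (P(j, y) = y² - 21 = -21 + y²)
M = -306 (M = 18*(1 - 18) = 18*(-17) = -306)
(-447 + M)*P(-23, -17) = (-447 - 306)*(-21 + (-17)²) = -753*(-21 + 289) = -753*268 = -201804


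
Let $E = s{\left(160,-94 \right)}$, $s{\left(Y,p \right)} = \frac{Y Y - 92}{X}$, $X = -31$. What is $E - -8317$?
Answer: $\frac{232319}{31} \approx 7494.2$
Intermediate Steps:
$s{\left(Y,p \right)} = \frac{92}{31} - \frac{Y^{2}}{31}$ ($s{\left(Y,p \right)} = \frac{Y Y - 92}{-31} = \left(Y^{2} - 92\right) \left(- \frac{1}{31}\right) = \left(-92 + Y^{2}\right) \left(- \frac{1}{31}\right) = \frac{92}{31} - \frac{Y^{2}}{31}$)
$E = - \frac{25508}{31}$ ($E = \frac{92}{31} - \frac{160^{2}}{31} = \frac{92}{31} - \frac{25600}{31} = - \frac{25508}{31} \approx -822.84$)
$E - -8317 = - \frac{25508}{31} - -8317 = - \frac{25508}{31} + 8317 = \frac{232319}{31}$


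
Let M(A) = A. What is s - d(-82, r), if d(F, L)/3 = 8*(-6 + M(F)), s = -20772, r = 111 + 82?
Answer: -18660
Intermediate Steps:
r = 193
d(F, L) = -144 + 24*F (d(F, L) = 3*(8*(-6 + F)) = 3*(-48 + 8*F) = -144 + 24*F)
s - d(-82, r) = -20772 - (-144 + 24*(-82)) = -20772 - (-144 - 1968) = -20772 - 1*(-2112) = -20772 + 2112 = -18660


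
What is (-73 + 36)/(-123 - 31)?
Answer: 37/154 ≈ 0.24026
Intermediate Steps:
(-73 + 36)/(-123 - 31) = -37/(-154) = -1/154*(-37) = 37/154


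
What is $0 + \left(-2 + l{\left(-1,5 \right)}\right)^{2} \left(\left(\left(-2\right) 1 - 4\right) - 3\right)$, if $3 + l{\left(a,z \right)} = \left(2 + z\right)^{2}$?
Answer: $-17424$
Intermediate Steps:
$l{\left(a,z \right)} = -3 + \left(2 + z\right)^{2}$
$0 + \left(-2 + l{\left(-1,5 \right)}\right)^{2} \left(\left(\left(-2\right) 1 - 4\right) - 3\right) = 0 + \left(-2 - \left(3 - \left(2 + 5\right)^{2}\right)\right)^{2} \left(\left(\left(-2\right) 1 - 4\right) - 3\right) = 0 + \left(-2 - \left(3 - 7^{2}\right)\right)^{2} \left(\left(-2 - 4\right) - 3\right) = 0 + \left(-2 + \left(-3 + 49\right)\right)^{2} \left(-6 - 3\right) = 0 + \left(-2 + 46\right)^{2} \left(-9\right) = 0 + 44^{2} \left(-9\right) = 0 + 1936 \left(-9\right) = 0 - 17424 = -17424$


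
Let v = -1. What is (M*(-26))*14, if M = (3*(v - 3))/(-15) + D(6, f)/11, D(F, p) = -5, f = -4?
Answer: -6916/55 ≈ -125.75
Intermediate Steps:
M = 19/55 (M = (3*(-1 - 3))/(-15) - 5/11 = (3*(-4))*(-1/15) - 5*1/11 = -12*(-1/15) - 5/11 = ⅘ - 5/11 = 19/55 ≈ 0.34545)
(M*(-26))*14 = ((19/55)*(-26))*14 = -494/55*14 = -6916/55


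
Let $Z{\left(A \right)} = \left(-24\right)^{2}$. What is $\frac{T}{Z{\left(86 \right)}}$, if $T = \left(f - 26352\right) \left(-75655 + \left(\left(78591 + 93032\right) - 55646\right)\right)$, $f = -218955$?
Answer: $- \frac{1648544809}{96} \approx -1.7172 \cdot 10^{7}$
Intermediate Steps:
$Z{\left(A \right)} = 576$
$T = -9891268854$ ($T = \left(-218955 - 26352\right) \left(-75655 + \left(\left(78591 + 93032\right) - 55646\right)\right) = - 245307 \left(-75655 + \left(171623 - 55646\right)\right) = - 245307 \left(-75655 + 115977\right) = \left(-245307\right) 40322 = -9891268854$)
$\frac{T}{Z{\left(86 \right)}} = - \frac{9891268854}{576} = \left(-9891268854\right) \frac{1}{576} = - \frac{1648544809}{96}$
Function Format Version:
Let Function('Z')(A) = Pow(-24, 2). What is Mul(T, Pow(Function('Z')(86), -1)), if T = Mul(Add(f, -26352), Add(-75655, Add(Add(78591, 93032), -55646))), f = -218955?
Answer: Rational(-1648544809, 96) ≈ -1.7172e+7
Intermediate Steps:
Function('Z')(A) = 576
T = -9891268854 (T = Mul(Add(-218955, -26352), Add(-75655, Add(Add(78591, 93032), -55646))) = Mul(-245307, Add(-75655, Add(171623, -55646))) = Mul(-245307, Add(-75655, 115977)) = Mul(-245307, 40322) = -9891268854)
Mul(T, Pow(Function('Z')(86), -1)) = Mul(-9891268854, Pow(576, -1)) = Mul(-9891268854, Rational(1, 576)) = Rational(-1648544809, 96)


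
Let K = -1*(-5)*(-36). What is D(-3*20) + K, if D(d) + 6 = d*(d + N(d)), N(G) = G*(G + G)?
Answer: -428586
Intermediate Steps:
N(G) = 2*G² (N(G) = G*(2*G) = 2*G²)
D(d) = -6 + d*(d + 2*d²)
K = -180 (K = 5*(-36) = -180)
D(-3*20) + K = (-6 + (-3*20)² + 2*(-3*20)³) - 180 = (-6 + (-60)² + 2*(-60)³) - 180 = (-6 + 3600 + 2*(-216000)) - 180 = (-6 + 3600 - 432000) - 180 = -428406 - 180 = -428586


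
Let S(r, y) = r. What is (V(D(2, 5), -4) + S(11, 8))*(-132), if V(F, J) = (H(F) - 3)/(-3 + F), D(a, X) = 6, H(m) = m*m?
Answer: -2904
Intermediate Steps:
H(m) = m**2
V(F, J) = (-3 + F**2)/(-3 + F) (V(F, J) = (F**2 - 3)/(-3 + F) = (-3 + F**2)/(-3 + F))
(V(D(2, 5), -4) + S(11, 8))*(-132) = ((-3 + 6**2)/(-3 + 6) + 11)*(-132) = ((-3 + 36)/3 + 11)*(-132) = ((1/3)*33 + 11)*(-132) = (11 + 11)*(-132) = 22*(-132) = -2904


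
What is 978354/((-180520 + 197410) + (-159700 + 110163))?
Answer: -978354/32647 ≈ -29.968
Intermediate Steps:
978354/((-180520 + 197410) + (-159700 + 110163)) = 978354/(16890 - 49537) = 978354/(-32647) = 978354*(-1/32647) = -978354/32647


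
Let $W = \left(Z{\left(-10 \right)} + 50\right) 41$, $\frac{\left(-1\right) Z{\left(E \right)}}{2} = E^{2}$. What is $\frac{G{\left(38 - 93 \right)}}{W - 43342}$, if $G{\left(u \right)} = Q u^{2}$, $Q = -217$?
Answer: $\frac{656425}{49492} \approx 13.263$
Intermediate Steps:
$Z{\left(E \right)} = - 2 E^{2}$
$W = -6150$ ($W = \left(- 2 \left(-10\right)^{2} + 50\right) 41 = \left(\left(-2\right) 100 + 50\right) 41 = \left(-200 + 50\right) 41 = \left(-150\right) 41 = -6150$)
$G{\left(u \right)} = - 217 u^{2}$
$\frac{G{\left(38 - 93 \right)}}{W - 43342} = \frac{\left(-217\right) \left(38 - 93\right)^{2}}{-6150 - 43342} = \frac{\left(-217\right) \left(-55\right)^{2}}{-6150 - 43342} = \frac{\left(-217\right) 3025}{-49492} = \left(-656425\right) \left(- \frac{1}{49492}\right) = \frac{656425}{49492}$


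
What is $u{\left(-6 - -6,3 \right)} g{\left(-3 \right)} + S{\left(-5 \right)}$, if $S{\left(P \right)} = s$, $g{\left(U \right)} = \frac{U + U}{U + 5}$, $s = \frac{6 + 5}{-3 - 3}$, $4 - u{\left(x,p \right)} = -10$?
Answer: $- \frac{263}{6} \approx -43.833$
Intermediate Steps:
$u{\left(x,p \right)} = 14$ ($u{\left(x,p \right)} = 4 - -10 = 4 + 10 = 14$)
$s = - \frac{11}{6}$ ($s = \frac{11}{-6} = 11 \left(- \frac{1}{6}\right) = - \frac{11}{6} \approx -1.8333$)
$g{\left(U \right)} = \frac{2 U}{5 + U}$
$S{\left(P \right)} = - \frac{11}{6}$
$u{\left(-6 - -6,3 \right)} g{\left(-3 \right)} + S{\left(-5 \right)} = 14 \cdot 2 \left(-3\right) \frac{1}{5 - 3} - \frac{11}{6} = 14 \cdot 2 \left(-3\right) \frac{1}{2} - \frac{11}{6} = 14 \left(-3\right) - \frac{11}{6} = -42 - \frac{11}{6} = - \frac{263}{6}$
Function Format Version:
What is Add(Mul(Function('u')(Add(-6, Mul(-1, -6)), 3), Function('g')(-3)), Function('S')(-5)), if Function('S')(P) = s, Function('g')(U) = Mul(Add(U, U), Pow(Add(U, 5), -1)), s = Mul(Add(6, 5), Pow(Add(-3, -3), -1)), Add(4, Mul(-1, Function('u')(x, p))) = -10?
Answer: Rational(-263, 6) ≈ -43.833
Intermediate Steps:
Function('u')(x, p) = 14 (Function('u')(x, p) = Add(4, Mul(-1, -10)) = Add(4, 10) = 14)
s = Rational(-11, 6) (s = Mul(11, Pow(-6, -1)) = Mul(11, Rational(-1, 6)) = Rational(-11, 6) ≈ -1.8333)
Function('g')(U) = Mul(2, U, Pow(Add(5, U), -1)) (Function('g')(U) = Mul(Mul(2, U), Pow(Add(5, U), -1)) = Mul(2, U, Pow(Add(5, U), -1)))
Function('S')(P) = Rational(-11, 6)
Add(Mul(Function('u')(Add(-6, Mul(-1, -6)), 3), Function('g')(-3)), Function('S')(-5)) = Add(Mul(14, Mul(2, -3, Pow(Add(5, -3), -1))), Rational(-11, 6)) = Add(Mul(14, Mul(2, -3, Pow(2, -1))), Rational(-11, 6)) = Add(Mul(14, Mul(2, -3, Rational(1, 2))), Rational(-11, 6)) = Add(Mul(14, -3), Rational(-11, 6)) = Add(-42, Rational(-11, 6)) = Rational(-263, 6)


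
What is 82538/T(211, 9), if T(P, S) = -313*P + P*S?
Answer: -41269/32072 ≈ -1.2868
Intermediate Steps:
82538/T(211, 9) = 82538/((211*(-313 + 9))) = 82538/((211*(-304))) = 82538/(-64144) = 82538*(-1/64144) = -41269/32072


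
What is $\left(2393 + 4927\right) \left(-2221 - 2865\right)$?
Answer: $-37229520$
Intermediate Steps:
$\left(2393 + 4927\right) \left(-2221 - 2865\right) = 7320 \left(-5086\right) = -37229520$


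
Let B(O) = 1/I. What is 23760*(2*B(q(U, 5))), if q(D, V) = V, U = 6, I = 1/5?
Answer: 237600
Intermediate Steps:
I = 1/5 (I = 1*(1/5) = 1/5 ≈ 0.20000)
B(O) = 5 (B(O) = 1/(1/5) = 5)
23760*(2*B(q(U, 5))) = 23760*(2*5) = 23760*10 = 237600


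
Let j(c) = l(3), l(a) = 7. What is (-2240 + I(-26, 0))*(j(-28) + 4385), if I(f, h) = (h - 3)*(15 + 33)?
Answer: -10470528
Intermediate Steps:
I(f, h) = -144 + 48*h (I(f, h) = (-3 + h)*48 = -144 + 48*h)
j(c) = 7
(-2240 + I(-26, 0))*(j(-28) + 4385) = (-2240 + (-144 + 48*0))*(7 + 4385) = (-2240 + (-144 + 0))*4392 = (-2240 - 144)*4392 = -2384*4392 = -10470528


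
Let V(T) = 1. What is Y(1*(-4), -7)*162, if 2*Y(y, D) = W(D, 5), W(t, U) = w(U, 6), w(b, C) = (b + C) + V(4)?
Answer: 972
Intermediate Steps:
w(b, C) = 1 + C + b (w(b, C) = (b + C) + 1 = (C + b) + 1 = 1 + C + b)
W(t, U) = 7 + U (W(t, U) = 1 + 6 + U = 7 + U)
Y(y, D) = 6 (Y(y, D) = (7 + 5)/2 = (½)*12 = 6)
Y(1*(-4), -7)*162 = 6*162 = 972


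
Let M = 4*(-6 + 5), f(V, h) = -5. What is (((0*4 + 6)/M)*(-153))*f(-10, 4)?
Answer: -2295/2 ≈ -1147.5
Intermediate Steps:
M = -4 (M = 4*(-1) = -4)
(((0*4 + 6)/M)*(-153))*f(-10, 4) = (((0*4 + 6)/(-4))*(-153))*(-5) = (((0 + 6)*(-1/4))*(-153))*(-5) = ((6*(-1/4))*(-153))*(-5) = -3/2*(-153)*(-5) = (459/2)*(-5) = -2295/2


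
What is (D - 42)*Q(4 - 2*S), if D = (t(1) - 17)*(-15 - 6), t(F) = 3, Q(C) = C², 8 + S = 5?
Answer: 25200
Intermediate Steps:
S = -3 (S = -8 + 5 = -3)
D = 294 (D = (3 - 17)*(-15 - 6) = -14*(-21) = 294)
(D - 42)*Q(4 - 2*S) = (294 - 42)*(4 - 2*(-3))² = 252*(4 + 6)² = 252*10² = 252*100 = 25200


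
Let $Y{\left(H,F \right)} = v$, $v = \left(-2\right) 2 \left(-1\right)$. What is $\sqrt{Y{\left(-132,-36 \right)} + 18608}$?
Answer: $6 \sqrt{517} \approx 136.43$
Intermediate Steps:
$v = 4$ ($v = \left(-4\right) \left(-1\right) = 4$)
$Y{\left(H,F \right)} = 4$
$\sqrt{Y{\left(-132,-36 \right)} + 18608} = \sqrt{4 + 18608} = \sqrt{18612} = 6 \sqrt{517}$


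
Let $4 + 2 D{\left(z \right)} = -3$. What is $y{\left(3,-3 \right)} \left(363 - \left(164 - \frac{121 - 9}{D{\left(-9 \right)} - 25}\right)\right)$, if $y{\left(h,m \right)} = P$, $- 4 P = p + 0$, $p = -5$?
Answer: $\frac{55595}{228} \approx 243.84$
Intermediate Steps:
$D{\left(z \right)} = - \frac{7}{2}$ ($D{\left(z \right)} = -2 + \frac{1}{2} \left(-3\right) = -2 - \frac{3}{2} = - \frac{7}{2}$)
$P = \frac{5}{4}$ ($P = - \frac{-5 + 0}{4} = \left(- \frac{1}{4}\right) \left(-5\right) = \frac{5}{4} \approx 1.25$)
$y{\left(h,m \right)} = \frac{5}{4}$
$y{\left(3,-3 \right)} \left(363 - \left(164 - \frac{121 - 9}{D{\left(-9 \right)} - 25}\right)\right) = \frac{5 \left(363 - \left(164 - \frac{121 - 9}{- \frac{7}{2} - 25}\right)\right)}{4} = \frac{5 \left(363 - \left(164 - \frac{112}{- \frac{57}{2}}\right)\right)}{4} = \frac{5 \left(363 + \left(-164 + 112 \left(- \frac{2}{57}\right)\right)\right)}{4} = \frac{5 \left(363 - \frac{9572}{57}\right)}{4} = \frac{5}{4} \cdot \frac{11119}{57} = \frac{55595}{228}$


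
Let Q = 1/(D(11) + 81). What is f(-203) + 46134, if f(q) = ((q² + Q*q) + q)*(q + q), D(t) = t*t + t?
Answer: -3536207908/213 ≈ -1.6602e+7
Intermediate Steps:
D(t) = t + t² (D(t) = t² + t = t + t²)
Q = 1/213 (Q = 1/(11*(1 + 11) + 81) = 1/(11*12 + 81) = 1/(132 + 81) = 1/213 ≈ 0.0046948)
f(q) = 2*q*(q² + 214*q/213) (f(q) = ((q² + q/213) + q)*(q + q) = (q² + 214*q/213)*(2*q) = 2*q*(q² + 214*q/213))
f(-203) + 46134 = (-203)²*(428/213 + 2*(-203)) + 46134 = 41209*(428/213 - 406) + 46134 = 41209*(-86050/213) + 46134 = -3546034450/213 + 46134 = -3536207908/213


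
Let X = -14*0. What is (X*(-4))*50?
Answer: 0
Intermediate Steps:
X = 0
(X*(-4))*50 = (0*(-4))*50 = 0*50 = 0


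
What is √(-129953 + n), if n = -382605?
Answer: I*√512558 ≈ 715.93*I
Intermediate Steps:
√(-129953 + n) = √(-129953 - 382605) = √(-512558) = I*√512558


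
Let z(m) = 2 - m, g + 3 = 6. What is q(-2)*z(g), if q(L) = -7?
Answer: 7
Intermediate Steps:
g = 3 (g = -3 + 6 = 3)
q(-2)*z(g) = -7*(2 - 1*3) = -7*(2 - 3) = -7*(-1) = 7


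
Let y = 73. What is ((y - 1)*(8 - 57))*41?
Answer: -144648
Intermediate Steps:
((y - 1)*(8 - 57))*41 = ((73 - 1)*(8 - 57))*41 = (72*(-49))*41 = -3528*41 = -144648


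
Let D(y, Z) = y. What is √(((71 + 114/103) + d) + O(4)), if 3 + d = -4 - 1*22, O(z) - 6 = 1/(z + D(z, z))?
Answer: √8356802/412 ≈ 7.0165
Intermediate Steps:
O(z) = 6 + 1/(2*z) (O(z) = 6 + 1/(z + z) = 6 + 1/(2*z))
d = -29 (d = -3 + (-4 - 1*22) = -3 + (-4 - 22) = -3 - 26 = -29)
√(((71 + 114/103) + d) + O(4)) = √(((71 + 114/103) - 29) + (6 + (½)/4)) = √(((71 + 114*(1/103)) - 29) + (6 + (½)*(¼))) = √(((71 + 114/103) - 29) + (6 + ⅛)) = √((7427/103 - 29) + 49/8) = √(4440/103 + 49/8) = √(40567/824) = √8356802/412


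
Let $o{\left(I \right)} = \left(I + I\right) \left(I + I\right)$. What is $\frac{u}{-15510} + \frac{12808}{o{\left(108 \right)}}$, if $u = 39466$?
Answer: $- \frac{34222367}{15075720} \approx -2.27$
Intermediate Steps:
$o{\left(I \right)} = 4 I^{2}$ ($o{\left(I \right)} = 2 I 2 I = 4 I^{2}$)
$\frac{u}{-15510} + \frac{12808}{o{\left(108 \right)}} = \frac{39466}{-15510} + \frac{12808}{4 \cdot 108^{2}} = 39466 \left(- \frac{1}{15510}\right) + \frac{12808}{4 \cdot 11664} = - \frac{19733}{7755} + \frac{12808}{46656} = - \frac{19733}{7755} + 12808 \cdot \frac{1}{46656} = - \frac{19733}{7755} + \frac{1601}{5832} = - \frac{34222367}{15075720}$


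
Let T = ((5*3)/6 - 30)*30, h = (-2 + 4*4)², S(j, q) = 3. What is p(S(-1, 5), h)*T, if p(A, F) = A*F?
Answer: -485100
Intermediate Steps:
h = 196 (h = (-2 + 16)² = 14² = 196)
T = -825 (T = (15*(⅙) - 30)*30 = (5/2 - 30)*30 = -55/2*30 = -825)
p(S(-1, 5), h)*T = (3*196)*(-825) = 588*(-825) = -485100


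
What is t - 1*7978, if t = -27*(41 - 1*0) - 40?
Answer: -9125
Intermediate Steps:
t = -1147 (t = -27*(41 + 0) - 40 = -27*41 - 40 = -1107 - 40 = -1147)
t - 1*7978 = -1147 - 1*7978 = -1147 - 7978 = -9125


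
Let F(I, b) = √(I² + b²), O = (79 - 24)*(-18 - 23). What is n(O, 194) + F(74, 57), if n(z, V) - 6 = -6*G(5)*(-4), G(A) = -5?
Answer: -114 + 5*√349 ≈ -20.592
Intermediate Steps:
O = -2255 (O = 55*(-41) = -2255)
n(z, V) = -114 (n(z, V) = 6 - 6*(-5)*(-4) = 6 + 30*(-4) = 6 - 120 = -114)
n(O, 194) + F(74, 57) = -114 + √(74² + 57²) = -114 + √(5476 + 3249) = -114 + √8725 = -114 + 5*√349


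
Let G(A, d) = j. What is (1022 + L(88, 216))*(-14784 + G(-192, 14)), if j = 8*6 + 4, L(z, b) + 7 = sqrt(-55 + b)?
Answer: -14952980 - 14732*sqrt(161) ≈ -1.5140e+7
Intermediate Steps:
L(z, b) = -7 + sqrt(-55 + b)
j = 52 (j = 48 + 4 = 52)
G(A, d) = 52
(1022 + L(88, 216))*(-14784 + G(-192, 14)) = (1022 + (-7 + sqrt(-55 + 216)))*(-14784 + 52) = (1022 + (-7 + sqrt(161)))*(-14732) = (1015 + sqrt(161))*(-14732) = -14952980 - 14732*sqrt(161)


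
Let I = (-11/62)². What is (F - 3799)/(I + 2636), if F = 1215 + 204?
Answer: -1829744/2026581 ≈ -0.90287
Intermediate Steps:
I = 121/3844 (I = (-11*1/62)² = (-11/62)² = 121/3844 ≈ 0.031478)
F = 1419
(F - 3799)/(I + 2636) = (1419 - 3799)/(121/3844 + 2636) = -2380/10132905/3844 = -2380*3844/10132905 = -1829744/2026581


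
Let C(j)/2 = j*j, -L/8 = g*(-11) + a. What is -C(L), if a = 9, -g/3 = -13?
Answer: -22579200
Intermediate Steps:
g = 39 (g = -3*(-13) = 39)
L = 3360 (L = -8*(39*(-11) + 9) = -8*(-429 + 9) = -8*(-420) = 3360)
C(j) = 2*j**2 (C(j) = 2*(j*j) = 2*j**2)
-C(L) = -2*3360**2 = -2*11289600 = -1*22579200 = -22579200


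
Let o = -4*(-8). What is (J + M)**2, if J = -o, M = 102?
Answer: 4900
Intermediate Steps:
o = 32
J = -32 (J = -1*32 = -32)
(J + M)**2 = (-32 + 102)**2 = 70**2 = 4900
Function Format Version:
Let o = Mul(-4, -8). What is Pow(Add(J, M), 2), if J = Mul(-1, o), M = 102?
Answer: 4900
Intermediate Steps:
o = 32
J = -32 (J = Mul(-1, 32) = -32)
Pow(Add(J, M), 2) = Pow(Add(-32, 102), 2) = Pow(70, 2) = 4900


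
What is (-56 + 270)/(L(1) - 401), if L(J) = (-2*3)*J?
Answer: -214/407 ≈ -0.52580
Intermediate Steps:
L(J) = -6*J
(-56 + 270)/(L(1) - 401) = (-56 + 270)/(-6*1 - 401) = 214/(-6 - 401) = 214/(-407) = 214*(-1/407) = -214/407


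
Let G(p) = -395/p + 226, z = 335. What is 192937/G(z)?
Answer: 12926779/15063 ≈ 858.18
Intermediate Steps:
G(p) = 226 - 395/p
192937/G(z) = 192937/(226 - 395/335) = 192937/(226 - 395*1/335) = 192937/(226 - 79/67) = 192937/(15063/67) = 192937*(67/15063) = 12926779/15063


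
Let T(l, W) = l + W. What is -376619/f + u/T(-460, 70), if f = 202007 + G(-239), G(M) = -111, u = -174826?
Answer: 17574894343/39369720 ≈ 446.41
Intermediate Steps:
f = 201896 (f = 202007 - 111 = 201896)
T(l, W) = W + l
-376619/f + u/T(-460, 70) = -376619/201896 - 174826/(70 - 460) = -376619*1/201896 - 174826/(-390) = -376619/201896 - 174826*(-1/390) = -376619/201896 + 87413/195 = 17574894343/39369720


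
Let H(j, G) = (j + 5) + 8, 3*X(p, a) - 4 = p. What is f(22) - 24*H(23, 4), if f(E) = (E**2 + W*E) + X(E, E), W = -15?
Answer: -2104/3 ≈ -701.33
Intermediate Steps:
X(p, a) = 4/3 + p/3
H(j, G) = 13 + j (H(j, G) = (5 + j) + 8 = 13 + j)
f(E) = 4/3 + E**2 - 44*E/3 (f(E) = (E**2 - 15*E) + (4/3 + E/3) = 4/3 + E**2 - 44*E/3)
f(22) - 24*H(23, 4) = (4/3 + 22**2 - 44/3*22) - 24*(13 + 23) = (4/3 + 484 - 968/3) - 24*36 = 488/3 - 864 = -2104/3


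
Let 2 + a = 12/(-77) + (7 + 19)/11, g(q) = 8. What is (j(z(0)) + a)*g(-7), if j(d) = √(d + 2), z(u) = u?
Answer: 128/77 + 8*√2 ≈ 12.976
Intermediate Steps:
j(d) = √(2 + d)
a = 16/77 (a = -2 + (12/(-77) + (7 + 19)/11) = -2 + (12*(-1/77) + 26*(1/11)) = -2 + (-12/77 + 26/11) = -2 + 170/77 = 16/77 ≈ 0.20779)
(j(z(0)) + a)*g(-7) = (√(2 + 0) + 16/77)*8 = (√2 + 16/77)*8 = (16/77 + √2)*8 = 128/77 + 8*√2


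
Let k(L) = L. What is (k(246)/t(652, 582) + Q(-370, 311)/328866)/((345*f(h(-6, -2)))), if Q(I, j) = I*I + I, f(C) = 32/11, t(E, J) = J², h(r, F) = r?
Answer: 14155438231/34161074141760 ≈ 0.00041437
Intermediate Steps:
f(C) = 32/11 (f(C) = 32*(1/11) = 32/11)
Q(I, j) = I + I² (Q(I, j) = I² + I = I + I²)
(k(246)/t(652, 582) + Q(-370, 311)/328866)/((345*f(h(-6, -2)))) = (246/(582²) - 370*(1 - 370)/328866)/((345*(32/11))) = (246/338724 - 370*(-369)*(1/328866))/(11040/11) = (246*(1/338724) + 136530*(1/328866))*(11/11040) = (41/56454 + 22755/54811)*(11/11040) = (1286858021/3094300194)*(11/11040) = 14155438231/34161074141760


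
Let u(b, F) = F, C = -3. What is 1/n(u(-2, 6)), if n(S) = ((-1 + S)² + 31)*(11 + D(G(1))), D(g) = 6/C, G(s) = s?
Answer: 1/504 ≈ 0.0019841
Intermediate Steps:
D(g) = -2 (D(g) = 6/(-3) = 6*(-⅓) = -2)
n(S) = 279 + 9*(-1 + S)² (n(S) = ((-1 + S)² + 31)*(11 - 2) = (31 + (-1 + S)²)*9 = 279 + 9*(-1 + S)²)
1/n(u(-2, 6)) = 1/(279 + 9*(-1 + 6)²) = 1/(279 + 9*5²) = 1/(279 + 9*25) = 1/(279 + 225) = 1/504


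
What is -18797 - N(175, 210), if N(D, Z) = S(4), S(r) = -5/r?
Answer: -75183/4 ≈ -18796.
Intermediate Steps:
N(D, Z) = -5/4
-18797 - N(175, 210) = -18797 - 1*(-5/4) = -18797 + 5/4 = -75183/4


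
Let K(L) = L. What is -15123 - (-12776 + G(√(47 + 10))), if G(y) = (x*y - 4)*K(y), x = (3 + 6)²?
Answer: -6964 + 4*√57 ≈ -6933.8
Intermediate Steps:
x = 81 (x = 9² = 81)
G(y) = y*(-4 + 81*y) (G(y) = (81*y - 4)*y = (-4 + 81*y)*y = y*(-4 + 81*y))
-15123 - (-12776 + G(√(47 + 10))) = -15123 - (-12776 + √(47 + 10)*(-4 + 81*√(47 + 10))) = -15123 - (-12776 + √57*(-4 + 81*√57)) = -15123 + (12776 - √57*(-4 + 81*√57)) = -2347 - √57*(-4 + 81*√57)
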